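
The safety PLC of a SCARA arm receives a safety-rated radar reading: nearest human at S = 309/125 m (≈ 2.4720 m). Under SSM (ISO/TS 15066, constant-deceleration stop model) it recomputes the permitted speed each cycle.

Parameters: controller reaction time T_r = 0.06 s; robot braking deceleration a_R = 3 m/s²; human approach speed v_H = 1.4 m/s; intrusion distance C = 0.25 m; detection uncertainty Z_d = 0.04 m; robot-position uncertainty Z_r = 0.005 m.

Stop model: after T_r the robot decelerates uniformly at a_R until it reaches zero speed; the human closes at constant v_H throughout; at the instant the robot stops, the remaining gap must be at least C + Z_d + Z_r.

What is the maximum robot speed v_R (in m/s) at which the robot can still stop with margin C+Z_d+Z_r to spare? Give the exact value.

quadratic (1/6)·v² + (79/150)·v + (-2093/1000) = 0
  disc = (79/150)² − 4·(1/6)·(-2093/1000) = 9409/5625 ; √disc = 97/75
  v_R = (−(79/150) + 97/75) / (2·(1/6)) = 23/10 m/s
check:
T_s = v_R/a_R = (23/10)/3 = 0.7667 s
robot covers v_R·T_r = 2.3000·0.0600 = 0.1380 m before braking
braking distance = 2.3000²/(2·3.0000) = 0.8817 m
person approaches 1.4000·(0.0600+0.7667) = 1.1573 m
margins: 0.2500+0.0400+0.0050 = 0.2950 m
sum ≈ 0.1380+0.8817+1.1573+0.2950 ≈ 2.4720 m = S ✓

v_R_max = 23/10 m/s = 2.3000 m/s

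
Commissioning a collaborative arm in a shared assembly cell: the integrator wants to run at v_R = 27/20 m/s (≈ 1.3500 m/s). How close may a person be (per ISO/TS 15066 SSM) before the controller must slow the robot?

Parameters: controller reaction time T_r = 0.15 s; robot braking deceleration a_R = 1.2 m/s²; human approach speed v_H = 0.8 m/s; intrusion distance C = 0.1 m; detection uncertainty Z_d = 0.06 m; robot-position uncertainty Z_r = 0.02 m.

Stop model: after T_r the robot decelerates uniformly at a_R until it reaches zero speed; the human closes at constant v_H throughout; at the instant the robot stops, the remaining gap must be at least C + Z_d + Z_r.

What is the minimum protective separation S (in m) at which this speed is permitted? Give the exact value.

braking lasts T_s = (27/20)/(6/5) = 1.1250 s
robot in T_r: 1.3500·0.1500 = 0.2025 m
robot covers 1.3500·1.1250 − ½·1.2000·1.1250² = 0.7594 m while stopping
human closes 0.8000·1.2750 = 1.0200 m
residual clearance needed = 0.1000+0.0600+0.0200 = 0.1800 m
S_min ≈ 0.2025+0.7594+1.0200+0.1800  ⇒  S_min = 3459/1600 m

S_min = 3459/1600 m = 2.1619 m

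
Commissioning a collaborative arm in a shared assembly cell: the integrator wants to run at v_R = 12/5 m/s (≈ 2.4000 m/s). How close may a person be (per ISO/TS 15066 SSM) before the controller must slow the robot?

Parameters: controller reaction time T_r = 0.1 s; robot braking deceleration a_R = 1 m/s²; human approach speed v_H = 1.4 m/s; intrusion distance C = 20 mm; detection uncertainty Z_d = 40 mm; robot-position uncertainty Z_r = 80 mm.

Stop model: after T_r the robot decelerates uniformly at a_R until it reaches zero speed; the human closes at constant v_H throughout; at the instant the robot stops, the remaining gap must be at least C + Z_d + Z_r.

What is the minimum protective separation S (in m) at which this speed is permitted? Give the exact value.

stop time T_s = (12/5)/1 = 2.4000 s
robot in T_r: 2.4000·0.1000 = 0.2400 m
robot under decel: 2.4000²/(2·1.0000) = 2.8800 m
human over T_r+T_s: 1.4000·(0.1000+2.4000) = 3.5000 m
margins: 0.0200+0.0400+0.0800 = 0.1400 m
S_min ≈ 0.2400+2.8800+3.5000+0.1400  ⇒  S_min = 169/25 m

S_min = 169/25 m = 6.7600 m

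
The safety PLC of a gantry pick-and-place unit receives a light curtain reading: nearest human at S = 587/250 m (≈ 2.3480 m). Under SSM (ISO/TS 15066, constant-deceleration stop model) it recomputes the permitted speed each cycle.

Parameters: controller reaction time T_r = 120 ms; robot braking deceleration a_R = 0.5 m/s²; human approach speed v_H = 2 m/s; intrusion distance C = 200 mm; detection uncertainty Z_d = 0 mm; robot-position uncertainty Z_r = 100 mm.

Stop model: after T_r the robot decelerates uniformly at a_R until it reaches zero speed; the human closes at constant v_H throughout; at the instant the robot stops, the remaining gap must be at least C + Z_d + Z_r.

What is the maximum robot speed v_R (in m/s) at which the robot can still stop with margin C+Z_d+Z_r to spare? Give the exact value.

collect terms ⇒ (1)·v_R² + (103/25)·v_R + (-226/125) = 0
  disc = (103/25)² − 4·(1)·(-226/125) = 15129/625 ; √disc = 123/25
  v_R = (−(103/25) + 123/25) / (2·(1)) = 2/5 m/s
check:
T_s = v_R/a_R = (2/5)/(1/2) = 0.8000 s
reaction-phase robot travel = 0.4000·0.1200 = 0.0480 m
robot covers 0.4000·0.8000 − ½·0.5000·0.8000² = 0.1600 m while stopping
human closes 2.0000·0.9200 = 1.8400 m
margins: 0.2000+0.0000+0.1000 = 0.3000 m
sum ≈ 0.0480+0.1600+1.8400+0.3000 ≈ 2.3480 m = S ✓

v_R_max = 2/5 m/s = 0.4000 m/s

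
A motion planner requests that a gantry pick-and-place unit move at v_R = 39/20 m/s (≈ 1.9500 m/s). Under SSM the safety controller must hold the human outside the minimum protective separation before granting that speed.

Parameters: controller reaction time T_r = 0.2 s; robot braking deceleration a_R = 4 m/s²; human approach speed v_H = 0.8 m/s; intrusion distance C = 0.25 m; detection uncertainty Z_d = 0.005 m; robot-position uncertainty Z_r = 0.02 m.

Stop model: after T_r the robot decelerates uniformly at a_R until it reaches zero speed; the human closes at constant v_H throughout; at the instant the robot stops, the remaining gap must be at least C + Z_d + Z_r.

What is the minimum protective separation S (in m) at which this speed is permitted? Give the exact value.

braking lasts T_s = (39/20)/4 = 0.4875 s
robot covers v_R·T_r = 1.9500·0.2000 = 0.3900 m before braking
robot under decel: 1.9500²/(2·4.0000) = 0.4753 m
person approaches 0.8000·(0.2000+0.4875) = 0.5500 m
residual clearance needed = 0.2500+0.0050+0.0200 = 0.2750 m
S_min ≈ 0.3900+0.4753+0.5500+0.2750  ⇒  S_min = 5409/3200 m

S_min = 5409/3200 m = 1.6903 m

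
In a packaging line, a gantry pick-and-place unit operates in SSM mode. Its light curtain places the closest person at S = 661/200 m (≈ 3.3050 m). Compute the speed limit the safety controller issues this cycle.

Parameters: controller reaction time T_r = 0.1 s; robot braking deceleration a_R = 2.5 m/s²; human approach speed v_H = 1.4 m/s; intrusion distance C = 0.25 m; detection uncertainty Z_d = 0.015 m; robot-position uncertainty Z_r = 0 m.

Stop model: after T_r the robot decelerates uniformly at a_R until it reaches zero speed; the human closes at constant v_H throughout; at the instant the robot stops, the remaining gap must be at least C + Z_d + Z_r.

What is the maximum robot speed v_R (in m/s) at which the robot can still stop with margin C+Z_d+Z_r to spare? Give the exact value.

at the boundary: (1/5)·v² + (33/50)·v + (-29/10) = 0
  disc = (33/50)² − 4·(1/5)·(-29/10) = 6889/2500 ; √disc = 83/50
  v_R = (−(33/50) + 83/50) / (2·(1/5)) = 5/2 m/s
check:
braking lasts T_s = (5/2)/(5/2) = 1.0000 s
robot in T_r: 2.5000·0.1000 = 0.2500 m
robot covers 2.5000·1.0000 − ½·2.5000·1.0000² = 1.2500 m while stopping
person approaches 1.4000·(0.1000+1.0000) = 1.5400 m
residual clearance needed = 0.2500+0.0150+0.0000 = 0.2650 m
sum ≈ 0.2500+1.2500+1.5400+0.2650 ≈ 3.3050 m = S ✓

v_R_max = 5/2 m/s = 2.5000 m/s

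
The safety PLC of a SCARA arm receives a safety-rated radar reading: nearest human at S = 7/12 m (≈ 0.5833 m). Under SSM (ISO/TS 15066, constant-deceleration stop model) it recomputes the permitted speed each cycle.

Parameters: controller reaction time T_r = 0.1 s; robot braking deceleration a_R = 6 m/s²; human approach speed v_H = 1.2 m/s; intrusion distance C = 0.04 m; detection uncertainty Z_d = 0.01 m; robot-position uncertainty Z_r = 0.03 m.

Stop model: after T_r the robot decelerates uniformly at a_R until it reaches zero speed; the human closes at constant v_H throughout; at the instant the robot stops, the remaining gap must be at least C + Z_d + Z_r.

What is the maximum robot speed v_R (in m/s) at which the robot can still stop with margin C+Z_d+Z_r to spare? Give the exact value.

at the boundary: (1/12)·v² + (3/10)·v + (-23/60) = 0
  disc = (3/10)² − 4·(1/12)·(-23/60) = 49/225 ; √disc = 7/15
  v_R = (−(3/10) + 7/15) / (2·(1/12)) = 1 m/s
check:
braking lasts T_s = 1/6 = 0.1667 s
robot in T_r: 1.0000·0.1000 = 0.1000 m
braking distance = 1.0000²/(2·6.0000) = 0.0833 m
person approaches 1.2000·(0.1000+0.1667) = 0.3200 m
residual clearance needed = 0.0400+0.0100+0.0300 = 0.0800 m
sum ≈ 0.1000+0.0833+0.3200+0.0800 ≈ 0.5833 m = S ✓

v_R_max = 1 m/s = 1.0000 m/s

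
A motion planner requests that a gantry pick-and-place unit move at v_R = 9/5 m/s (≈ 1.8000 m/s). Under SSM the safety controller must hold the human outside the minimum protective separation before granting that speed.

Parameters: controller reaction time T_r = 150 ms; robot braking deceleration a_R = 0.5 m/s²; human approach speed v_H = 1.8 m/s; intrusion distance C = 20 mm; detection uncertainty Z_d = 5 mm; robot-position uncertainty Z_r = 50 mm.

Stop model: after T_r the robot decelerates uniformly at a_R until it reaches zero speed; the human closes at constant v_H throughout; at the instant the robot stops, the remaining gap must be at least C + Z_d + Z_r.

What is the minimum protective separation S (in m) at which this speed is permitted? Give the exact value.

S_min = 2067/200 m = 10.3350 m

T_s = v_R/a_R = (9/5)/(1/2) = 3.6000 s
robot in T_r: 1.8000·0.1500 = 0.2700 m
robot under decel: 1.8000²/(2·0.5000) = 3.2400 m
human closes 1.8000·3.7500 = 6.7500 m
C+Z_d+Z_r = 0.0200+0.0050+0.0500 = 0.0750 m
S_min ≈ 0.2700+3.2400+6.7500+0.0750  ⇒  S_min = 2067/200 m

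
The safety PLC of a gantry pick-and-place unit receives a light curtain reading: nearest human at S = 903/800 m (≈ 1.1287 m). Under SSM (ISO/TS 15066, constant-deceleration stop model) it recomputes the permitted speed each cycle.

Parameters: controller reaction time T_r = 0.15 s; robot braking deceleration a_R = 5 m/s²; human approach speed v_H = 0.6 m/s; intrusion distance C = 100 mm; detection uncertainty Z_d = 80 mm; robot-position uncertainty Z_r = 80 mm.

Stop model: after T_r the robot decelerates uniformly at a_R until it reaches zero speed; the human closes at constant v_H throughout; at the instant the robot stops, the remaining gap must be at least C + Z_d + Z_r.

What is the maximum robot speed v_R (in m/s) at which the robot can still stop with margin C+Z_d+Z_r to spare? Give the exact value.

collect terms ⇒ (1/10)·v_R² + (27/100)·v_R + (-623/800) = 0
  disc = (27/100)² − 4·(1/10)·(-623/800) = 961/2500 ; √disc = 31/50
  v_R = (−(27/100) + 31/50) / (2·(1/10)) = 7/4 m/s
check:
braking lasts T_s = (7/4)/5 = 0.3500 s
robot in T_r: 1.7500·0.1500 = 0.2625 m
robot under decel: 1.7500²/(2·5.0000) = 0.3063 m
person approaches 0.6000·(0.1500+0.3500) = 0.3000 m
margins: 0.1000+0.0800+0.0800 = 0.2600 m
sum ≈ 0.2625+0.3063+0.3000+0.2600 ≈ 1.1287 m = S ✓

v_R_max = 7/4 m/s = 1.7500 m/s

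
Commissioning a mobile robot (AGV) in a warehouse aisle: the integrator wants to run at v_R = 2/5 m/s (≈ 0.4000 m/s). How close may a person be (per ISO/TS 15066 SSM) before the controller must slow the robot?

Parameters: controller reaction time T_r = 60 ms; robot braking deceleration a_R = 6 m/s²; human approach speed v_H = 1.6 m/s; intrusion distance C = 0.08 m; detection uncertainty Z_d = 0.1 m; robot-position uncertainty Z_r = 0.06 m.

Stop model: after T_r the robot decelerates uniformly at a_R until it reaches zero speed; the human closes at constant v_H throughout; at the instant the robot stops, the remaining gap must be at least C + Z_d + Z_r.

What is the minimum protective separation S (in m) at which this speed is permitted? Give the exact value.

T_s = v_R/a_R = (2/5)/6 = 0.0667 s
robot in T_r: 0.4000·0.0600 = 0.0240 m
braking distance = 0.4000²/(2·6.0000) = 0.0133 m
person approaches 1.6000·(0.0600+0.0667) = 0.2027 m
C+Z_d+Z_r = 0.0800+0.1000+0.0600 = 0.2400 m
S_min ≈ 0.0240+0.0133+0.2027+0.2400  ⇒  S_min = 12/25 m

S_min = 12/25 m = 0.4800 m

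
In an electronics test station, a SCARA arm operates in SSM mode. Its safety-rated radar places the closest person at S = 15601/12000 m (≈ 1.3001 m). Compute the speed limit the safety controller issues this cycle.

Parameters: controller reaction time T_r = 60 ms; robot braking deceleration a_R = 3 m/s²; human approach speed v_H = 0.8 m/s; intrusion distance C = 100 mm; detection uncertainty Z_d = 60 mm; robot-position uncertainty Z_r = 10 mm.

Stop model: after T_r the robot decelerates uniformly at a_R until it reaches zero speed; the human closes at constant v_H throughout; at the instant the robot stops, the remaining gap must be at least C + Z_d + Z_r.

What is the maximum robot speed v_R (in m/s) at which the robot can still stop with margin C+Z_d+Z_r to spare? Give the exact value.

at the boundary: (1/6)·v² + (49/150)·v + (-2597/2400) = 0
  disc = (49/150)² − 4·(1/6)·(-2597/2400) = 8281/10000 ; √disc = 91/100
  v_R = (−(49/150) + 91/100) / (2·(1/6)) = 7/4 m/s
check:
stop time T_s = (7/4)/3 = 0.5833 s
reaction-phase robot travel = 1.7500·0.0600 = 0.1050 m
braking distance = 1.7500²/(2·3.0000) = 0.5104 m
human over T_r+T_s: 0.8000·(0.0600+0.5833) = 0.5147 m
C+Z_d+Z_r = 0.1000+0.0600+0.0100 = 0.1700 m
sum ≈ 0.1050+0.5104+0.5147+0.1700 ≈ 1.3001 m = S ✓

v_R_max = 7/4 m/s = 1.7500 m/s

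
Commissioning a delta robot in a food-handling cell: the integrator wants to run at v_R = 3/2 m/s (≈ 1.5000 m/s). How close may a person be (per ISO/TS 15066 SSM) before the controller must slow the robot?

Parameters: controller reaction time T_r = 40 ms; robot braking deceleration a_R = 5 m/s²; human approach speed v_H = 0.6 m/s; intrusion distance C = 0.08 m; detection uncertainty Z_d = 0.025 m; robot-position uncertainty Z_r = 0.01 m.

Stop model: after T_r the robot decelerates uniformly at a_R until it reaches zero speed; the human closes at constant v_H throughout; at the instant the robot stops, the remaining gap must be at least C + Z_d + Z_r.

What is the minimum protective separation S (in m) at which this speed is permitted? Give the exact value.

T_s = v_R/a_R = (3/2)/5 = 0.3000 s
robot in T_r: 1.5000·0.0400 = 0.0600 m
robot under decel: 1.5000²/(2·5.0000) = 0.2250 m
person approaches 0.6000·(0.0400+0.3000) = 0.2040 m
C+Z_d+Z_r = 0.0800+0.0250+0.0100 = 0.1150 m
S_min ≈ 0.0600+0.2250+0.2040+0.1150  ⇒  S_min = 151/250 m

S_min = 151/250 m = 0.6040 m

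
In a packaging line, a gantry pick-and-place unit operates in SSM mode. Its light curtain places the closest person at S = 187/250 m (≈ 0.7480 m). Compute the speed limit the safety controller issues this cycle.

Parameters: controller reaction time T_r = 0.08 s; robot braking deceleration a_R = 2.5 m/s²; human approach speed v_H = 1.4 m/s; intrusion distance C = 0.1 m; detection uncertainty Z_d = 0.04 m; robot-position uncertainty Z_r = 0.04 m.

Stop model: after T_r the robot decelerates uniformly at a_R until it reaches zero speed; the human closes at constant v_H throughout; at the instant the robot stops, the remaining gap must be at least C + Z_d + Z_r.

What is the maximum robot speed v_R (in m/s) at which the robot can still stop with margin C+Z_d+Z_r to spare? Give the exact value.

quadratic (1/5)·v² + (16/25)·v + (-57/125) = 0
  disc = (16/25)² − 4·(1/5)·(-57/125) = 484/625 ; √disc = 22/25
  v_R = (−(16/25) + 22/25) / (2·(1/5)) = 3/5 m/s
check:
T_s = v_R/a_R = (3/5)/(5/2) = 0.2400 s
robot covers v_R·T_r = 0.6000·0.0800 = 0.0480 m before braking
robot under decel: 0.6000²/(2·2.5000) = 0.0720 m
human over T_r+T_s: 1.4000·(0.0800+0.2400) = 0.4480 m
margins: 0.1000+0.0400+0.0400 = 0.1800 m
sum ≈ 0.0480+0.0720+0.4480+0.1800 ≈ 0.7480 m = S ✓

v_R_max = 3/5 m/s = 0.6000 m/s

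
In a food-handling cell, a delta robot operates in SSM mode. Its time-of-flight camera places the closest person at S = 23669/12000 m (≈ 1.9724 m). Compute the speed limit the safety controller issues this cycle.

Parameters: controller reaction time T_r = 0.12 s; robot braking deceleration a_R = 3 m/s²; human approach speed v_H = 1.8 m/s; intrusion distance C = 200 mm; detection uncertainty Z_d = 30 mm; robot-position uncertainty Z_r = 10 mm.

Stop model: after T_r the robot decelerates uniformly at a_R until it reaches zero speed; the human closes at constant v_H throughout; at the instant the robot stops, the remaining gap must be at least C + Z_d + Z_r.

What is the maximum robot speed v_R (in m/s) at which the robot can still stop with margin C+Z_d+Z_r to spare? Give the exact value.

quadratic (1/6)·v² + (18/25)·v + (-18197/12000) = 0
  disc = (18/25)² − 4·(1/6)·(-18197/12000) = 137641/90000 ; √disc = 371/300
  v_R = (−(18/25) + 371/300) / (2·(1/6)) = 31/20 m/s
check:
T_s = v_R/a_R = (31/20)/3 = 0.5167 s
robot covers v_R·T_r = 1.5500·0.1200 = 0.1860 m before braking
braking distance = 1.5500²/(2·3.0000) = 0.4004 m
human over T_r+T_s: 1.8000·(0.1200+0.5167) = 1.1460 m
residual clearance needed = 0.2000+0.0300+0.0100 = 0.2400 m
sum ≈ 0.1860+0.4004+1.1460+0.2400 ≈ 1.9724 m = S ✓

v_R_max = 31/20 m/s = 1.5500 m/s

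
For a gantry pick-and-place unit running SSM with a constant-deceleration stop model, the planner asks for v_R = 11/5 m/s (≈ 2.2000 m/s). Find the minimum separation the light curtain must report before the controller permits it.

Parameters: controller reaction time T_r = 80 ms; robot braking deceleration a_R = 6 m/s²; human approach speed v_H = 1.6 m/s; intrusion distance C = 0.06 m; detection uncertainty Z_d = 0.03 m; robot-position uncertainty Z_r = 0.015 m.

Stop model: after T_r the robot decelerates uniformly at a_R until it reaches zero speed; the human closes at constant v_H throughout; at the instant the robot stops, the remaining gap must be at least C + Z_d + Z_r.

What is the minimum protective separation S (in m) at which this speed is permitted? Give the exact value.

S_min = 1399/1000 m = 1.3990 m

stop time T_s = (11/5)/6 = 0.3667 s
robot in T_r: 2.2000·0.0800 = 0.1760 m
robot covers 2.2000·0.3667 − ½·6.0000·0.3667² = 0.4033 m while stopping
person approaches 1.6000·(0.0800+0.3667) = 0.7147 m
residual clearance needed = 0.0600+0.0300+0.0150 = 0.1050 m
S_min ≈ 0.1760+0.4033+0.7147+0.1050  ⇒  S_min = 1399/1000 m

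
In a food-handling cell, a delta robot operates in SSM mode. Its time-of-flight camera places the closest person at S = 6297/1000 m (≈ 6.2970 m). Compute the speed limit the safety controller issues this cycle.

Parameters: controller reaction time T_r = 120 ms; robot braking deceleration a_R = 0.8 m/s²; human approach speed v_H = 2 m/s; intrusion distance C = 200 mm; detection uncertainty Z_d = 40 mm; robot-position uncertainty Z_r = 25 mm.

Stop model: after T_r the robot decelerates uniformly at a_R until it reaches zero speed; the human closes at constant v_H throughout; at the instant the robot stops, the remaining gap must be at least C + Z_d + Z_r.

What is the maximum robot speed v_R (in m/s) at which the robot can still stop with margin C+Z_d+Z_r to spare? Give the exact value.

v_R_max = 8/5 m/s = 1.6000 m/s

collect terms ⇒ (5/8)·v_R² + (131/50)·v_R + (-724/125) = 0
  disc = (131/50)² − 4·(5/8)·(-724/125) = 53361/2500 ; √disc = 231/50
  v_R = (−(131/50) + 231/50) / (2·(5/8)) = 8/5 m/s
check:
stop time T_s = (8/5)/(4/5) = 2.0000 s
robot covers v_R·T_r = 1.6000·0.1200 = 0.1920 m before braking
robot under decel: 1.6000²/(2·0.8000) = 1.6000 m
person approaches 2.0000·(0.1200+2.0000) = 4.2400 m
residual clearance needed = 0.2000+0.0400+0.0250 = 0.2650 m
sum ≈ 0.1920+1.6000+4.2400+0.2650 ≈ 6.2970 m = S ✓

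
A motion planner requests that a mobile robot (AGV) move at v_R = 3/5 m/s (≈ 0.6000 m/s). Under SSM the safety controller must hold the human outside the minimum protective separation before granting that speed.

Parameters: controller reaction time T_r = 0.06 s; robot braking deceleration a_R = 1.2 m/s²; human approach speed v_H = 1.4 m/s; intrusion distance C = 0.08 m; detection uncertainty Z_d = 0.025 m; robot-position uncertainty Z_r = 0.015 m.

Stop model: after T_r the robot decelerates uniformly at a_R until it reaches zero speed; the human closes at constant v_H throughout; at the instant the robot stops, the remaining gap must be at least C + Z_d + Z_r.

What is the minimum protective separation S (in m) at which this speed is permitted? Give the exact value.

T_s = v_R/a_R = (3/5)/(6/5) = 0.5000 s
reaction-phase robot travel = 0.6000·0.0600 = 0.0360 m
robot covers 0.6000·0.5000 − ½·1.2000·0.5000² = 0.1500 m while stopping
human closes 1.4000·0.5600 = 0.7840 m
margins: 0.0800+0.0250+0.0150 = 0.1200 m
S_min ≈ 0.0360+0.1500+0.7840+0.1200  ⇒  S_min = 109/100 m

S_min = 109/100 m = 1.0900 m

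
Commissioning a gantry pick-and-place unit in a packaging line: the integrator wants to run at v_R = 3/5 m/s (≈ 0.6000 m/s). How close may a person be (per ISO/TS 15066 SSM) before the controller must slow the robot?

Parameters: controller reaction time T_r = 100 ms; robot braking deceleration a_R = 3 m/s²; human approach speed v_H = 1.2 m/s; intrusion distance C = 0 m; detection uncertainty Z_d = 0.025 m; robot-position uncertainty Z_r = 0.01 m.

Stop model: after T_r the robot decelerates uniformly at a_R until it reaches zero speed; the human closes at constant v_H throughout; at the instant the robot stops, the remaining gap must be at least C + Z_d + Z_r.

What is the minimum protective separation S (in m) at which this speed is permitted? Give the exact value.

braking lasts T_s = (3/5)/3 = 0.2000 s
robot covers v_R·T_r = 0.6000·0.1000 = 0.0600 m before braking
braking distance = 0.6000²/(2·3.0000) = 0.0600 m
human closes 1.2000·0.3000 = 0.3600 m
residual clearance needed = 0.0000+0.0250+0.0100 = 0.0350 m
S_min ≈ 0.0600+0.0600+0.3600+0.0350  ⇒  S_min = 103/200 m

S_min = 103/200 m = 0.5150 m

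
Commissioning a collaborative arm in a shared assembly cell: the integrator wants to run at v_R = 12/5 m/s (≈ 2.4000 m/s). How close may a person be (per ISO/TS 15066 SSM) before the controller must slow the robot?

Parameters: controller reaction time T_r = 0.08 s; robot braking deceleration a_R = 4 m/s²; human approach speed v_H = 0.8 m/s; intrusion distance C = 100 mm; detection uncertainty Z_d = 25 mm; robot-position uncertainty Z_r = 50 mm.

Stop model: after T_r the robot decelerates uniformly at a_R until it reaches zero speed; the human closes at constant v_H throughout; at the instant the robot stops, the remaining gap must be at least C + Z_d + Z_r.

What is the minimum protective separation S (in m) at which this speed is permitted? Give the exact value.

S_min = 1631/1000 m = 1.6310 m

braking lasts T_s = (12/5)/4 = 0.6000 s
robot covers v_R·T_r = 2.4000·0.0800 = 0.1920 m before braking
robot covers 2.4000·0.6000 − ½·4.0000·0.6000² = 0.7200 m while stopping
person approaches 0.8000·(0.0800+0.6000) = 0.5440 m
C+Z_d+Z_r = 0.1000+0.0250+0.0500 = 0.1750 m
S_min ≈ 0.1920+0.7200+0.5440+0.1750  ⇒  S_min = 1631/1000 m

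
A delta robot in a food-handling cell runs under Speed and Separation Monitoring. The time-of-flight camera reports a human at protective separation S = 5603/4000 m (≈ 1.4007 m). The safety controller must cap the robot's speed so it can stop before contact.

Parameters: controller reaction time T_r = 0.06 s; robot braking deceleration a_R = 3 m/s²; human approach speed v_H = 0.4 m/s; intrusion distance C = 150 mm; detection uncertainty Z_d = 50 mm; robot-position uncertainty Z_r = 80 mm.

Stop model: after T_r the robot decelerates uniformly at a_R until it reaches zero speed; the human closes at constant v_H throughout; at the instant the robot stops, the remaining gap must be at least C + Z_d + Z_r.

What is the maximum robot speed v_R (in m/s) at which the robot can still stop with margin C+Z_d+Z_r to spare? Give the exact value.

v_R_max = 41/20 m/s = 2.0500 m/s

quadratic (1/6)·v² + (29/150)·v + (-4387/4000) = 0
  disc = (29/150)² − 4·(1/6)·(-4387/4000) = 69169/90000 ; √disc = 263/300
  v_R = (−(29/150) + 263/300) / (2·(1/6)) = 41/20 m/s
check:
T_s = v_R/a_R = (41/20)/3 = 0.6833 s
robot covers v_R·T_r = 2.0500·0.0600 = 0.1230 m before braking
robot under decel: 2.0500²/(2·3.0000) = 0.7004 m
human over T_r+T_s: 0.4000·(0.0600+0.6833) = 0.2973 m
C+Z_d+Z_r = 0.1500+0.0500+0.0800 = 0.2800 m
sum ≈ 0.1230+0.7004+0.2973+0.2800 ≈ 1.4007 m = S ✓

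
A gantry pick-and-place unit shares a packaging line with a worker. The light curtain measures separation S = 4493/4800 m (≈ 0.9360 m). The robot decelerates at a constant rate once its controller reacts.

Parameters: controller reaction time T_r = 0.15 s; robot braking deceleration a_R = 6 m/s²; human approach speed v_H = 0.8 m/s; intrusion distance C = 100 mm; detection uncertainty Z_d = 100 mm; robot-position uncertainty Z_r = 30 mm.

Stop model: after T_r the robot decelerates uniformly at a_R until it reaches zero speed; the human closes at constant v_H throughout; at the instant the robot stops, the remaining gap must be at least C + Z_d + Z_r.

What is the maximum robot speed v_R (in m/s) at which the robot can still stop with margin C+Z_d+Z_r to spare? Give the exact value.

v_R_max = 29/20 m/s = 1.4500 m/s

quadratic (1/12)·v² + (17/60)·v + (-2813/4800) = 0
  disc = (17/60)² − 4·(1/12)·(-2813/4800) = 441/1600 ; √disc = 21/40
  v_R = (−(17/60) + 21/40) / (2·(1/12)) = 29/20 m/s
check:
braking lasts T_s = (29/20)/6 = 0.2417 s
robot in T_r: 1.4500·0.1500 = 0.2175 m
robot under decel: 1.4500²/(2·6.0000) = 0.1752 m
human closes 0.8000·0.3917 = 0.3133 m
margins: 0.1000+0.1000+0.0300 = 0.2300 m
sum ≈ 0.2175+0.1752+0.3133+0.2300 ≈ 0.9360 m = S ✓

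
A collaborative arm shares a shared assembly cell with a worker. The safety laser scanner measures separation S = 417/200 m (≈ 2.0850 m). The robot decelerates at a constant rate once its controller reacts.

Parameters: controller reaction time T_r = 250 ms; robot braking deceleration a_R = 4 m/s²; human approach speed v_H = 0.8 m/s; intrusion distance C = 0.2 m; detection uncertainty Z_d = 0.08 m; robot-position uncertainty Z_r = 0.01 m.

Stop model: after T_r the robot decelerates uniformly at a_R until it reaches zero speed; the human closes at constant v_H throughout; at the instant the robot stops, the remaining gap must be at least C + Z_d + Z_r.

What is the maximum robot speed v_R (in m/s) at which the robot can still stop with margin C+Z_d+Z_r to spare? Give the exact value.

v_R_max = 11/5 m/s = 2.2000 m/s

collect terms ⇒ (1/8)·v_R² + (9/20)·v_R + (-319/200) = 0
  disc = (9/20)² − 4·(1/8)·(-319/200) = 1 ; √disc = 1
  v_R = (−(9/20) + 1) / (2·(1/8)) = 11/5 m/s
check:
T_s = v_R/a_R = (11/5)/4 = 0.5500 s
reaction-phase robot travel = 2.2000·0.2500 = 0.5500 m
robot covers 2.2000·0.5500 − ½·4.0000·0.5500² = 0.6050 m while stopping
human closes 0.8000·0.8000 = 0.6400 m
C+Z_d+Z_r = 0.2000+0.0800+0.0100 = 0.2900 m
sum ≈ 0.5500+0.6050+0.6400+0.2900 ≈ 2.0850 m = S ✓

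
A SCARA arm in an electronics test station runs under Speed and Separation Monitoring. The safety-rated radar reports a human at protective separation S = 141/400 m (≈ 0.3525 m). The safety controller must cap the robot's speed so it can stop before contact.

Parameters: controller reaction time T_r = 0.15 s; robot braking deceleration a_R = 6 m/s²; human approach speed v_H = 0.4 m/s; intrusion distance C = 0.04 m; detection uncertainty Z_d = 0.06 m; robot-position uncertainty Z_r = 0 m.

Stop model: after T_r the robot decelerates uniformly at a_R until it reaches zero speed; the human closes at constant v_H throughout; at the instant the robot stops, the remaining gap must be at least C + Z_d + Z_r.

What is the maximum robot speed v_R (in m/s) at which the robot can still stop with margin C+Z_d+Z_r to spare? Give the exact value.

at the boundary: (1/12)·v² + (13/60)·v + (-77/400) = 0
  disc = (13/60)² − 4·(1/12)·(-77/400) = 1/9 ; √disc = 1/3
  v_R = (−(13/60) + 1/3) / (2·(1/12)) = 7/10 m/s
check:
T_s = v_R/a_R = (7/10)/6 = 0.1167 s
robot in T_r: 0.7000·0.1500 = 0.1050 m
robot under decel: 0.7000²/(2·6.0000) = 0.0408 m
human closes 0.4000·0.2667 = 0.1067 m
margins: 0.0400+0.0600+0.0000 = 0.1000 m
sum ≈ 0.1050+0.0408+0.1067+0.1000 ≈ 0.3525 m = S ✓

v_R_max = 7/10 m/s = 0.7000 m/s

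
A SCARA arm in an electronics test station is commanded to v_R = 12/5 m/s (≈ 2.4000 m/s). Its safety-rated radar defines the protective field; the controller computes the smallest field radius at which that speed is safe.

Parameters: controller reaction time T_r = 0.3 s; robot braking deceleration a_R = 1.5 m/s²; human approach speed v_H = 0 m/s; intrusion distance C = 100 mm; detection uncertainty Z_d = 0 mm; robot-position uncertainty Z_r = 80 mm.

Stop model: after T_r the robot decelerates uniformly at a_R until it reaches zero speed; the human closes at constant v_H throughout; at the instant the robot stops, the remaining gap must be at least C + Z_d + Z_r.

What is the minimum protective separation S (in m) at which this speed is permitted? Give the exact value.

S_min = 141/50 m = 2.8200 m

stop time T_s = (12/5)/(3/2) = 1.6000 s
robot covers v_R·T_r = 2.4000·0.3000 = 0.7200 m before braking
braking distance = 2.4000²/(2·1.5000) = 1.9200 m
human closes 0.0000·1.9000 = 0.0000 m
margins: 0.1000+0.0000+0.0800 = 0.1800 m
S_min ≈ 0.7200+1.9200+0.0000+0.1800  ⇒  S_min = 141/50 m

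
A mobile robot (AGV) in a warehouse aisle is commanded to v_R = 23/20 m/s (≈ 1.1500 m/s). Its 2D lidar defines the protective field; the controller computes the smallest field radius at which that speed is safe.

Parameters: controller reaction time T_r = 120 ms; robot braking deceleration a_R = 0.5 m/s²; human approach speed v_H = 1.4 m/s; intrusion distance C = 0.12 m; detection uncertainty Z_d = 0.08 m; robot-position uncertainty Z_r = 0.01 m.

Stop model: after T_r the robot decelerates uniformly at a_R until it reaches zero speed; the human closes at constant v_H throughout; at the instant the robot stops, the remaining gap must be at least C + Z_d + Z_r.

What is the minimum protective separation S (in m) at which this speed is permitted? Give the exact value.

T_s = v_R/a_R = (23/20)/(1/2) = 2.3000 s
robot in T_r: 1.1500·0.1200 = 0.1380 m
robot covers 1.1500·2.3000 − ½·0.5000·2.3000² = 1.3225 m while stopping
human closes 1.4000·2.4200 = 3.3880 m
margins: 0.1200+0.0800+0.0100 = 0.2100 m
S_min ≈ 0.1380+1.3225+3.3880+0.2100  ⇒  S_min = 10117/2000 m

S_min = 10117/2000 m = 5.0585 m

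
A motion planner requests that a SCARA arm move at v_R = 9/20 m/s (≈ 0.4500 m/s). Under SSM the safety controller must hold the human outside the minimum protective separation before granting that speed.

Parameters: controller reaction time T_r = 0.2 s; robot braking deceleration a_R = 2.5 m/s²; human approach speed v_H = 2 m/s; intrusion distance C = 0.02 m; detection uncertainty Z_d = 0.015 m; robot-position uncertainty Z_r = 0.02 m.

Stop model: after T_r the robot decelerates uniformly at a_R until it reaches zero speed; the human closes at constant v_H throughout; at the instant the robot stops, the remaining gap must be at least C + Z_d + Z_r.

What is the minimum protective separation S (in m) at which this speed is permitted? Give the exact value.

stop time T_s = (9/20)/(5/2) = 0.1800 s
robot in T_r: 0.4500·0.2000 = 0.0900 m
robot covers 0.4500·0.1800 − ½·2.5000·0.1800² = 0.0405 m while stopping
person approaches 2.0000·(0.2000+0.1800) = 0.7600 m
margins: 0.0200+0.0150+0.0200 = 0.0550 m
S_min ≈ 0.0900+0.0405+0.7600+0.0550  ⇒  S_min = 1891/2000 m

S_min = 1891/2000 m = 0.9455 m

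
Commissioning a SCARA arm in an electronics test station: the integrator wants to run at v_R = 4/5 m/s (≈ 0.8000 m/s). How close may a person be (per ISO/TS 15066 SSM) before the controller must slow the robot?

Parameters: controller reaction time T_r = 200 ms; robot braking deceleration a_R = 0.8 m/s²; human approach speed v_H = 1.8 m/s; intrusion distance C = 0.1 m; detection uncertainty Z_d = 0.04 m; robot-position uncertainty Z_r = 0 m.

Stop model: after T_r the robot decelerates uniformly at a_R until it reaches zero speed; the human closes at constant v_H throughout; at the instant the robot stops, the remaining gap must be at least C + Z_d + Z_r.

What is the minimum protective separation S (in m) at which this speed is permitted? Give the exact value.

S_min = 143/50 m = 2.8600 m

T_s = v_R/a_R = (4/5)/(4/5) = 1.0000 s
reaction-phase robot travel = 0.8000·0.2000 = 0.1600 m
braking distance = 0.8000²/(2·0.8000) = 0.4000 m
human over T_r+T_s: 1.8000·(0.2000+1.0000) = 2.1600 m
residual clearance needed = 0.1000+0.0400+0.0000 = 0.1400 m
S_min ≈ 0.1600+0.4000+2.1600+0.1400  ⇒  S_min = 143/50 m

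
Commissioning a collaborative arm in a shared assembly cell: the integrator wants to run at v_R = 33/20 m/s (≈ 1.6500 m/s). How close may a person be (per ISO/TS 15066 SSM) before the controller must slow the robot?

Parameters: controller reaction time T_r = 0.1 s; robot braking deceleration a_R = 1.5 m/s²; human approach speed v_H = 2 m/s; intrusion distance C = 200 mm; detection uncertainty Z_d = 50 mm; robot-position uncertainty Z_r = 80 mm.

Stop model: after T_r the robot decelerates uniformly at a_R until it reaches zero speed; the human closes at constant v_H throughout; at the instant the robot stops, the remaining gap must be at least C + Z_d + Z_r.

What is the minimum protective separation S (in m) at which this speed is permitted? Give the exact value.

S_min = 1521/400 m = 3.8025 m

braking lasts T_s = (33/20)/(3/2) = 1.1000 s
reaction-phase robot travel = 1.6500·0.1000 = 0.1650 m
braking distance = 1.6500²/(2·1.5000) = 0.9075 m
human over T_r+T_s: 2.0000·(0.1000+1.1000) = 2.4000 m
residual clearance needed = 0.2000+0.0500+0.0800 = 0.3300 m
S_min ≈ 0.1650+0.9075+2.4000+0.3300  ⇒  S_min = 1521/400 m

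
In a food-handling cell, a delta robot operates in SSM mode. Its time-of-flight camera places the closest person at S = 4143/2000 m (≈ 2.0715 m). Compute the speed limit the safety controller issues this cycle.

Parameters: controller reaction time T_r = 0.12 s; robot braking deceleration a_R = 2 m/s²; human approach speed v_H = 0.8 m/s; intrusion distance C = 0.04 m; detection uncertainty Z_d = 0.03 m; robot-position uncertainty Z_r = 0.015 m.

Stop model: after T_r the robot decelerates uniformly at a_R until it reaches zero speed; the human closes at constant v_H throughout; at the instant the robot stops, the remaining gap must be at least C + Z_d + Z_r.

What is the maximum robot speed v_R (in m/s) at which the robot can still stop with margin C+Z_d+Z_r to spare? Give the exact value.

collect terms ⇒ (1/4)·v_R² + (13/25)·v_R + (-3781/2000) = 0
  disc = (13/25)² − 4·(1/4)·(-3781/2000) = 21609/10000 ; √disc = 147/100
  v_R = (−(13/25) + 147/100) / (2·(1/4)) = 19/10 m/s
check:
T_s = v_R/a_R = (19/10)/2 = 0.9500 s
robot covers v_R·T_r = 1.9000·0.1200 = 0.2280 m before braking
robot under decel: 1.9000²/(2·2.0000) = 0.9025 m
human closes 0.8000·1.0700 = 0.8560 m
margins: 0.0400+0.0300+0.0150 = 0.0850 m
sum ≈ 0.2280+0.9025+0.8560+0.0850 ≈ 2.0715 m = S ✓

v_R_max = 19/10 m/s = 1.9000 m/s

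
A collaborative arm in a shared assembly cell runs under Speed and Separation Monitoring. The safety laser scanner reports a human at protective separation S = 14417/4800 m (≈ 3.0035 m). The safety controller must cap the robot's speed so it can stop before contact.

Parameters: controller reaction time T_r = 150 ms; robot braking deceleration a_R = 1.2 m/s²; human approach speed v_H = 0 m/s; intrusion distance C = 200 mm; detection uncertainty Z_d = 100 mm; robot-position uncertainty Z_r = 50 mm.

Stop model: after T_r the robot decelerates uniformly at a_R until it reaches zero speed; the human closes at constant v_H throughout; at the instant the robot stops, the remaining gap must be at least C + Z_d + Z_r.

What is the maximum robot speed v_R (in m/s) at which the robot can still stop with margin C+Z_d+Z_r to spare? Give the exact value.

v_R_max = 47/20 m/s = 2.3500 m/s

quadratic (5/12)·v² + (3/20)·v + (-12737/4800) = 0
  disc = (3/20)² − 4·(5/12)·(-12737/4800) = 64009/14400 ; √disc = 253/120
  v_R = (−(3/20) + 253/120) / (2·(5/12)) = 47/20 m/s
check:
stop time T_s = (47/20)/(6/5) = 1.9583 s
robot covers v_R·T_r = 2.3500·0.1500 = 0.3525 m before braking
robot covers 2.3500·1.9583 − ½·1.2000·1.9583² = 2.3010 m while stopping
human over T_r+T_s: 0.0000·(0.1500+1.9583) = 0.0000 m
residual clearance needed = 0.2000+0.1000+0.0500 = 0.3500 m
sum ≈ 0.3525+2.3010+0.0000+0.3500 ≈ 3.0035 m = S ✓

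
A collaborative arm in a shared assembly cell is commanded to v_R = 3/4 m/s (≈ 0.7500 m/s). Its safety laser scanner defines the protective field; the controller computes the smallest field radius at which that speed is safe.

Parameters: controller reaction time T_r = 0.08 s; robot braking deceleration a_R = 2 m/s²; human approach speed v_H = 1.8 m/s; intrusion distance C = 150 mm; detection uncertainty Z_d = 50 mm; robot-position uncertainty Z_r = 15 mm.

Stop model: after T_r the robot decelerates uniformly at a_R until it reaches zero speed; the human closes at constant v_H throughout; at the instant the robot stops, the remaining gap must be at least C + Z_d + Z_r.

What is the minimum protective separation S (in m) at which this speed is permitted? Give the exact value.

braking lasts T_s = (3/4)/2 = 0.3750 s
robot in T_r: 0.7500·0.0800 = 0.0600 m
robot under decel: 0.7500²/(2·2.0000) = 0.1406 m
person approaches 1.8000·(0.0800+0.3750) = 0.8190 m
residual clearance needed = 0.1500+0.0500+0.0150 = 0.2150 m
S_min ≈ 0.0600+0.1406+0.8190+0.2150  ⇒  S_min = 9877/8000 m

S_min = 9877/8000 m = 1.2346 m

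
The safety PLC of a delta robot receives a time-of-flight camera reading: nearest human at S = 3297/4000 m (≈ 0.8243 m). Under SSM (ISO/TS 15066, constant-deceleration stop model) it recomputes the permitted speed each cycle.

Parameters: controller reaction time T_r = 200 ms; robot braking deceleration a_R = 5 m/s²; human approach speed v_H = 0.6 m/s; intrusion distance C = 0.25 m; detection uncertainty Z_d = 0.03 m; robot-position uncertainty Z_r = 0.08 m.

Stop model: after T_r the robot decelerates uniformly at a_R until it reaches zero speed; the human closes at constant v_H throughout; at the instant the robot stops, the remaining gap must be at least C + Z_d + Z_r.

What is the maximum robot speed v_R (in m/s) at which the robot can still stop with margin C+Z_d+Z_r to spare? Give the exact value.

collect terms ⇒ (1/10)·v_R² + (8/25)·v_R + (-1377/4000) = 0
  disc = (8/25)² − 4·(1/10)·(-1377/4000) = 2401/10000 ; √disc = 49/100
  v_R = (−(8/25) + 49/100) / (2·(1/10)) = 17/20 m/s
check:
braking lasts T_s = (17/20)/5 = 0.1700 s
robot covers v_R·T_r = 0.8500·0.2000 = 0.1700 m before braking
robot covers 0.8500·0.1700 − ½·5.0000·0.1700² = 0.0722 m while stopping
human closes 0.6000·0.3700 = 0.2220 m
residual clearance needed = 0.2500+0.0300+0.0800 = 0.3600 m
sum ≈ 0.1700+0.0722+0.2220+0.3600 ≈ 0.8243 m = S ✓

v_R_max = 17/20 m/s = 0.8500 m/s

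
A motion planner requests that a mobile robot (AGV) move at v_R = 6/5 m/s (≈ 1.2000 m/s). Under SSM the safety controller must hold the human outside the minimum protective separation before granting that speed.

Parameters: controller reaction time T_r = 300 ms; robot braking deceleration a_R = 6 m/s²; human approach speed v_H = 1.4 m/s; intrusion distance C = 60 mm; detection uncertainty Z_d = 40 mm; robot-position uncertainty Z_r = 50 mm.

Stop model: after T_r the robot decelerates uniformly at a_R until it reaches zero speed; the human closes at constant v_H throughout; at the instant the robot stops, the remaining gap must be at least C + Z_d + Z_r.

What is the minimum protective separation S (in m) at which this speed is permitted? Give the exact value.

S_min = 133/100 m = 1.3300 m

braking lasts T_s = (6/5)/6 = 0.2000 s
robot in T_r: 1.2000·0.3000 = 0.3600 m
robot covers 1.2000·0.2000 − ½·6.0000·0.2000² = 0.1200 m while stopping
person approaches 1.4000·(0.3000+0.2000) = 0.7000 m
C+Z_d+Z_r = 0.0600+0.0400+0.0500 = 0.1500 m
S_min ≈ 0.3600+0.1200+0.7000+0.1500  ⇒  S_min = 133/100 m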